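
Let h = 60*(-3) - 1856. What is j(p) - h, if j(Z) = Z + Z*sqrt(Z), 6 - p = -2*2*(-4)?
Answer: 2026 - 10*I*sqrt(10) ≈ 2026.0 - 31.623*I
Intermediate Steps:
p = -10 (p = 6 - (-2*2)*(-4) = 6 - (-4)*(-4) = 6 - 1*16 = 6 - 16 = -10)
j(Z) = Z + Z**(3/2)
h = -2036 (h = -180 - 1856 = -2036)
j(p) - h = (-10 + (-10)**(3/2)) - 1*(-2036) = (-10 - 10*I*sqrt(10)) + 2036 = 2026 - 10*I*sqrt(10)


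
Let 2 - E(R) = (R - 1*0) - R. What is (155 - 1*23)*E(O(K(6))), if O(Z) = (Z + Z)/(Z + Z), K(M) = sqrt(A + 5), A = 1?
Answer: 264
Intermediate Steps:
K(M) = sqrt(6) (K(M) = sqrt(1 + 5) = sqrt(6))
O(Z) = 1 (O(Z) = (2*Z)/((2*Z)) = (2*Z)*(1/(2*Z)) = 1)
E(R) = 2 (E(R) = 2 - ((R - 1*0) - R) = 2 - ((R + 0) - R) = 2 - (R - R) = 2 - 1*0 = 2 + 0 = 2)
(155 - 1*23)*E(O(K(6))) = (155 - 1*23)*2 = (155 - 23)*2 = 132*2 = 264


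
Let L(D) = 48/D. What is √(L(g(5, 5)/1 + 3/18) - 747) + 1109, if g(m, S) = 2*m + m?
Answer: 1109 + 3*I*√684411/91 ≈ 1109.0 + 27.273*I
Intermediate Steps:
g(m, S) = 3*m
√(L(g(5, 5)/1 + 3/18) - 747) + 1109 = √(48/((3*5)/1 + 3/18) - 747) + 1109 = √(48/(15*1 + 3*(1/18)) - 747) + 1109 = √(48/(15 + ⅙) - 747) + 1109 = √(48/(91/6) - 747) + 1109 = √(48*(6/91) - 747) + 1109 = √(288/91 - 747) + 1109 = √(-67689/91) + 1109 = 3*I*√684411/91 + 1109 = 1109 + 3*I*√684411/91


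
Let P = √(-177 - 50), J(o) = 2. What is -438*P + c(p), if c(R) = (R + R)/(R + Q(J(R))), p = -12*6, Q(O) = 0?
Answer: 2 - 438*I*√227 ≈ 2.0 - 6599.1*I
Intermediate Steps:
p = -72
c(R) = 2 (c(R) = (R + R)/(R + 0) = (2*R)/R = 2)
P = I*√227 (P = √(-227) = I*√227 ≈ 15.067*I)
-438*P + c(p) = -438*I*√227 + 2 = 2 - 438*I*√227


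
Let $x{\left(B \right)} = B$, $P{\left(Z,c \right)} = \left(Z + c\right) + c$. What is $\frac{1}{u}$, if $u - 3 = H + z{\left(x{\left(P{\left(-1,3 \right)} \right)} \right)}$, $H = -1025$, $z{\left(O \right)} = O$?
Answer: $- \frac{1}{1017} \approx -0.00098328$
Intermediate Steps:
$P{\left(Z,c \right)} = Z + 2 c$
$u = -1017$ ($u = 3 + \left(-1025 + \left(-1 + 2 \cdot 3\right)\right) = 3 + \left(-1025 + \left(-1 + 6\right)\right) = 3 + \left(-1025 + 5\right) = 3 - 1020 = -1017$)
$\frac{1}{u} = \frac{1}{-1017} = - \frac{1}{1017}$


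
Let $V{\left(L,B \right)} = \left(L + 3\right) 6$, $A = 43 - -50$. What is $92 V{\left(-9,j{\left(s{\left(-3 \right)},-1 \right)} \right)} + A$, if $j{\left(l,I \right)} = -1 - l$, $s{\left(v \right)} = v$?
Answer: $-3219$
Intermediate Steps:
$A = 93$ ($A = 43 + 50 = 93$)
$V{\left(L,B \right)} = 18 + 6 L$ ($V{\left(L,B \right)} = \left(3 + L\right) 6 = 18 + 6 L$)
$92 V{\left(-9,j{\left(s{\left(-3 \right)},-1 \right)} \right)} + A = 92 \left(18 + 6 \left(-9\right)\right) + 93 = 92 \left(18 - 54\right) + 93 = 92 \left(-36\right) + 93 = -3312 + 93 = -3219$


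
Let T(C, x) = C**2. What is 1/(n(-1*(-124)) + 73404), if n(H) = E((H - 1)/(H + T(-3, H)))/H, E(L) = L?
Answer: 16492/1210578891 ≈ 1.3623e-5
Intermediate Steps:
n(H) = (-1 + H)/(H*(9 + H)) (n(H) = ((H - 1)/(H + (-3)**2))/H = ((-1 + H)/(H + 9))/H = ((-1 + H)/(9 + H))/H = (-1 + H)/(H*(9 + H)))
1/(n(-1*(-124)) + 73404) = 1/((-1 - 1*(-124))/(((-1*(-124)))*(9 - 1*(-124))) + 73404) = 1/((-1 + 124)/(124*(9 + 124)) + 73404) = 1/((1/124)*123/133 + 73404) = 1/((1/124)*(1/133)*123 + 73404) = 1/(123/16492 + 73404) = 1/(1210578891/16492) = 16492/1210578891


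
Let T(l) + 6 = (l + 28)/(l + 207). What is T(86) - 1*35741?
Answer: -10473757/293 ≈ -35747.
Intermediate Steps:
T(l) = -6 + (28 + l)/(207 + l) (T(l) = -6 + (l + 28)/(l + 207) = -6 + (28 + l)/(207 + l))
T(86) - 1*35741 = (-1214 - 5*86)/(207 + 86) - 1*35741 = (-1214 - 430)/293 - 35741 = (1/293)*(-1644) - 35741 = -1644/293 - 35741 = -10473757/293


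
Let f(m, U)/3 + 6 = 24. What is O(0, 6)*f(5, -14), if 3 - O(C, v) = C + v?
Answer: -162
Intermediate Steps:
f(m, U) = 54 (f(m, U) = -18 + 3*24 = -18 + 72 = 54)
O(C, v) = 3 - C - v (O(C, v) = 3 - (C + v) = 3 + (-C - v) = 3 - C - v)
O(0, 6)*f(5, -14) = (3 - 1*0 - 1*6)*54 = (3 + 0 - 6)*54 = -3*54 = -162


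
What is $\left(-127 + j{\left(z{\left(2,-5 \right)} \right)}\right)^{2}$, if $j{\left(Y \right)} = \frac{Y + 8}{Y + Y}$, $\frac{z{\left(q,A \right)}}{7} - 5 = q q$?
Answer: $\frac{253796761}{15876} \approx 15986.0$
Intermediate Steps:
$z{\left(q,A \right)} = 35 + 7 q^{2}$ ($z{\left(q,A \right)} = 35 + 7 q q = 35 + 7 q^{2}$)
$j{\left(Y \right)} = \frac{8 + Y}{2 Y}$
$\left(-127 + j{\left(z{\left(2,-5 \right)} \right)}\right)^{2} = \left(-127 + \frac{8 + \left(35 + 7 \cdot 2^{2}\right)}{2 \left(35 + 7 \cdot 2^{2}\right)}\right)^{2} = \left(-127 + \frac{8 + \left(35 + 7 \cdot 4\right)}{2 \left(35 + 7 \cdot 4\right)}\right)^{2} = \left(-127 + \frac{8 + \left(35 + 28\right)}{2 \left(35 + 28\right)}\right)^{2} = \left(-127 + \frac{8 + 63}{2 \cdot 63}\right)^{2} = \left(-127 + \frac{1}{2} \cdot \frac{1}{63} \cdot 71\right)^{2} = \left(-127 + \frac{71}{126}\right)^{2} = \left(- \frac{15931}{126}\right)^{2} = \frac{253796761}{15876}$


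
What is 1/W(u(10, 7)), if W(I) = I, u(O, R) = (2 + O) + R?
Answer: 1/19 ≈ 0.052632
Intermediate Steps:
u(O, R) = 2 + O + R
1/W(u(10, 7)) = 1/(2 + 10 + 7) = 1/19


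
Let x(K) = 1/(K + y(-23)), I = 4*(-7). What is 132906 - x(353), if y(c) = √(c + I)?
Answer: 16568061607/124660 + I*√51/124660 ≈ 1.3291e+5 + 5.7287e-5*I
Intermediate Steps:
I = -28
y(c) = √(-28 + c) (y(c) = √(c - 28) = √(-28 + c))
x(K) = 1/(K + I*√51) (x(K) = 1/(K + √(-28 - 23)) = 1/(K + √(-51)) = 1/(K + I*√51))
132906 - x(353) = 132906 - 1/(353 + I*√51)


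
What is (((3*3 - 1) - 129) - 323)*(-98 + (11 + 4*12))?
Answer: 17316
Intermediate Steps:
(((3*3 - 1) - 129) - 323)*(-98 + (11 + 4*12)) = (((9 - 1) - 129) - 323)*(-98 + (11 + 48)) = ((8 - 129) - 323)*(-98 + 59) = (-121 - 323)*(-39) = -444*(-39) = 17316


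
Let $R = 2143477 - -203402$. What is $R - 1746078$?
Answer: $600801$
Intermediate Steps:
$R = 2346879$ ($R = 2143477 + 203402 = 2346879$)
$R - 1746078 = 2346879 - 1746078 = 600801$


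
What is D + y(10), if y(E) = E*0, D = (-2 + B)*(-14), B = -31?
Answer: 462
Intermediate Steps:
D = 462 (D = (-2 - 31)*(-14) = -33*(-14) = 462)
y(E) = 0
D + y(10) = 462 + 0 = 462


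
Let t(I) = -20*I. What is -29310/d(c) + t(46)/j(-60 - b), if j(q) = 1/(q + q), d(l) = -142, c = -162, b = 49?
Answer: 14254415/71 ≈ 2.0077e+5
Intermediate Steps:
j(q) = 1/(2*q)
-29310/d(c) + t(46)/j(-60 - b) = -29310/(-142) + (-20*46)/((1/(2*(-60 - 1*49)))) = -29310*(-1/142) - 920/(1/(2*(-60 - 49))) = 14655/71 - 920/((1/2)/(-109)) = 14655/71 - 920/((1/2)*(-1/109)) = 14655/71 - 920/(-1/218) = 14655/71 - 920*(-218) = 14655/71 + 200560 = 14254415/71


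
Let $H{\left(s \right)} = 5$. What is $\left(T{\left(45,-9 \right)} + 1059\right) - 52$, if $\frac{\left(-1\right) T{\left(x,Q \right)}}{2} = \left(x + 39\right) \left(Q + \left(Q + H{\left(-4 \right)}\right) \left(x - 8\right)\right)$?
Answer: $27383$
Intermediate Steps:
$T{\left(x,Q \right)} = - 2 \left(39 + x\right) \left(Q + \left(-8 + x\right) \left(5 + Q\right)\right)$ ($T{\left(x,Q \right)} = - 2 \left(x + 39\right) \left(Q + \left(Q + 5\right) \left(x - 8\right)\right) = - 2 \left(39 + x\right) \left(Q + \left(5 + Q\right) \left(-8 + x\right)\right) = - 2 \left(39 + x\right) \left(Q + \left(-8 + x\right) \left(5 + Q\right)\right)$)
$\left(T{\left(45,-9 \right)} + 1059\right) - 52 = \left(\left(3120 - 13950 - 10 \cdot 45^{2} + 546 \left(-9\right) - \left(-576\right) 45 - - 18 \cdot 45^{2}\right) + 1059\right) - 52 = \left(\left(3120 - 13950 - 20250 - 4914 + 25920 - \left(-18\right) 2025\right) + 1059\right) - 52 = \left(\left(3120 - 13950 - 20250 - 4914 + 25920 + 36450\right) + 1059\right) - 52 = \left(26376 + 1059\right) - 52 = 27435 - 52 = 27383$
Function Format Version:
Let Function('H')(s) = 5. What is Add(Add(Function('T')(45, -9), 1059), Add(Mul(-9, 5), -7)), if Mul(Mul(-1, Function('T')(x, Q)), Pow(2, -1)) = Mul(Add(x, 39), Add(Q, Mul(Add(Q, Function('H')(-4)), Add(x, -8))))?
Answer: 27383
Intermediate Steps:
Function('T')(x, Q) = Mul(-2, Add(39, x), Add(Q, Mul(Add(-8, x), Add(5, Q)))) (Function('T')(x, Q) = Mul(-2, Mul(Add(x, 39), Add(Q, Mul(Add(Q, 5), Add(x, -8))))) = Mul(-2, Mul(Add(39, x), Add(Q, Mul(Add(5, Q), Add(-8, x))))) = Mul(-2, Mul(Add(39, x), Add(Q, Mul(Add(-8, x), Add(5, Q))))) = Mul(-2, Add(39, x), Add(Q, Mul(Add(-8, x), Add(5, Q)))))
Add(Add(Function('T')(45, -9), 1059), Add(Mul(-9, 5), -7)) = Add(Add(Add(3120, Mul(-310, 45), Mul(-10, Pow(45, 2)), Mul(546, -9), Mul(-64, -9, 45), Mul(-2, -9, Pow(45, 2))), 1059), Add(Mul(-9, 5), -7)) = Add(Add(Add(3120, -13950, Mul(-10, 2025), -4914, 25920, Mul(-2, -9, 2025)), 1059), Add(-45, -7)) = Add(Add(Add(3120, -13950, -20250, -4914, 25920, 36450), 1059), -52) = Add(Add(26376, 1059), -52) = Add(27435, -52) = 27383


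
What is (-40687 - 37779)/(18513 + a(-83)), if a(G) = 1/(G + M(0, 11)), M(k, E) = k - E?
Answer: -7375804/1740221 ≈ -4.2384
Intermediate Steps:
a(G) = 1/(-11 + G) (a(G) = 1/(G + (0 - 1*11)) = 1/(G + (0 - 11)) = 1/(G - 11) = 1/(-11 + G))
(-40687 - 37779)/(18513 + a(-83)) = (-40687 - 37779)/(18513 + 1/(-11 - 83)) = -78466/(18513 + 1/(-94)) = -78466/(18513 - 1/94) = -78466/1740221/94 = -78466*94/1740221 = -7375804/1740221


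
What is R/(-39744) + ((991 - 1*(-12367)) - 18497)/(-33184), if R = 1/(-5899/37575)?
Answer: 14490637/93473472 ≈ 0.15502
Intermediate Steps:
R = -37575/5899 (R = 1/(-5899*1/37575) = 1/(-5899/37575) = -37575/5899 ≈ -6.3697)
R/(-39744) + ((991 - 1*(-12367)) - 18497)/(-33184) = -37575/5899/(-39744) + ((991 - 1*(-12367)) - 18497)/(-33184) = -37575/5899*(-1/39744) + ((991 + 12367) - 18497)*(-1/33184) = 4175/26049984 + (13358 - 18497)*(-1/33184) = 4175/26049984 - 5139*(-1/33184) = 4175/26049984 + 5139/33184 = 14490637/93473472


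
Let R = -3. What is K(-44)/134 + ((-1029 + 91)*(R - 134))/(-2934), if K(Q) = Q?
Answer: -4337225/98289 ≈ -44.127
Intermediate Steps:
K(-44)/134 + ((-1029 + 91)*(R - 134))/(-2934) = -44/134 + ((-1029 + 91)*(-3 - 134))/(-2934) = -44*1/134 - 938*(-137)*(-1/2934) = -22/67 + 128506*(-1/2934) = -22/67 - 64253/1467 = -4337225/98289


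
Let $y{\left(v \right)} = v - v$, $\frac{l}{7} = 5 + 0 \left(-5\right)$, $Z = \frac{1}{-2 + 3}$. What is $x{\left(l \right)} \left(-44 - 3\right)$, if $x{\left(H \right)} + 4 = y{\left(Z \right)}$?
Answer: $188$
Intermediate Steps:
$Z = 1$ ($Z = 1^{-1} = 1$)
$l = 35$ ($l = 7 \left(5 + 0 \left(-5\right)\right) = 7 \left(5 + 0\right) = 7 \cdot 5 = 35$)
$y{\left(v \right)} = 0$
$x{\left(H \right)} = -4$ ($x{\left(H \right)} = -4 + 0 = -4$)
$x{\left(l \right)} \left(-44 - 3\right) = - 4 \left(-44 - 3\right) = \left(-4\right) \left(-47\right) = 188$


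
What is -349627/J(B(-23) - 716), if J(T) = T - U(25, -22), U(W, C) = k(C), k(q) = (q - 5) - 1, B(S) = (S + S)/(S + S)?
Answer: 349627/687 ≈ 508.92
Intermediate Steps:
B(S) = 1 (B(S) = (2*S)/((2*S)) = (2*S)*(1/(2*S)) = 1)
k(q) = -6 + q (k(q) = (-5 + q) - 1 = -6 + q)
U(W, C) = -6 + C
J(T) = 28 + T (J(T) = T - (-6 - 22) = T - 1*(-28) = T + 28 = 28 + T)
-349627/J(B(-23) - 716) = -349627/(28 + (1 - 716)) = -349627/(28 - 715) = -349627/(-687) = -349627*(-1/687) = 349627/687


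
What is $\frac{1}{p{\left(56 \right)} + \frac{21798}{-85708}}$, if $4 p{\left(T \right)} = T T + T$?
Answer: $\frac{6122}{4883799} \approx 0.0012535$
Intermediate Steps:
$p{\left(T \right)} = \frac{T}{4} + \frac{T^{2}}{4}$ ($p{\left(T \right)} = \frac{T T + T}{4} = \frac{T^{2} + T}{4} = \frac{T + T^{2}}{4} = \frac{T}{4} + \frac{T^{2}}{4}$)
$\frac{1}{p{\left(56 \right)} + \frac{21798}{-85708}} = \frac{1}{\frac{1}{4} \cdot 56 \left(1 + 56\right) + \frac{21798}{-85708}} = \frac{1}{\frac{1}{4} \cdot 56 \cdot 57 + 21798 \left(- \frac{1}{85708}\right)} = \frac{1}{798 - \frac{1557}{6122}} = \frac{1}{\frac{4883799}{6122}} = \frac{6122}{4883799}$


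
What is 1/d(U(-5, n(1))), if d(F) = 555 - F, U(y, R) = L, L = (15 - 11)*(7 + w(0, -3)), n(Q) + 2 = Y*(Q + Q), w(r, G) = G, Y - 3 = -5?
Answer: 1/539 ≈ 0.0018553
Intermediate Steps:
Y = -2 (Y = 3 - 5 = -2)
n(Q) = -2 - 4*Q (n(Q) = -2 - 2*(Q + Q) = -2 - 4*Q)
L = 16 (L = (15 - 11)*(7 - 3) = 4*4 = 16)
U(y, R) = 16
1/d(U(-5, n(1))) = 1/(555 - 1*16) = 1/(555 - 16) = 1/539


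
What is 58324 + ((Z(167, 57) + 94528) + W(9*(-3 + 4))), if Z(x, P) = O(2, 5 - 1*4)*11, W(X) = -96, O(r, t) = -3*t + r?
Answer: 152745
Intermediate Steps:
O(r, t) = r - 3*t
Z(x, P) = -11 (Z(x, P) = (2 - 3*(5 - 1*4))*11 = (2 - 3*(5 - 4))*11 = (2 - 3*1)*11 = (2 - 3)*11 = -1*11 = -11)
58324 + ((Z(167, 57) + 94528) + W(9*(-3 + 4))) = 58324 + ((-11 + 94528) - 96) = 58324 + (94517 - 96) = 58324 + 94421 = 152745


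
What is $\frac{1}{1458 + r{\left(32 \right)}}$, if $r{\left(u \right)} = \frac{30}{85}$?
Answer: $\frac{17}{24792} \approx 0.0006857$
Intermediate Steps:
$r{\left(u \right)} = \frac{6}{17}$ ($r{\left(u \right)} = 30 \cdot \frac{1}{85} = \frac{6}{17}$)
$\frac{1}{1458 + r{\left(32 \right)}} = \frac{1}{1458 + \frac{6}{17}} = \frac{1}{\frac{24792}{17}} = \frac{17}{24792}$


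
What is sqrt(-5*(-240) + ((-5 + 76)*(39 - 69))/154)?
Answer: sqrt(7032795)/77 ≈ 34.441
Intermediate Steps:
sqrt(-5*(-240) + ((-5 + 76)*(39 - 69))/154) = sqrt(1200 + (71*(-30))*(1/154)) = sqrt(1200 - 2130*1/154) = sqrt(1200 - 1065/77) = sqrt(91335/77) = sqrt(7032795)/77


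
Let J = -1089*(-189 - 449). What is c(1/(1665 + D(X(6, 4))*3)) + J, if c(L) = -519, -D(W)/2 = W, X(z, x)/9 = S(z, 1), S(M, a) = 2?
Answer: 694263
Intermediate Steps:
X(z, x) = 18 (X(z, x) = 9*2 = 18)
D(W) = -2*W
J = 694782 (J = -1089*(-638) = 694782)
c(1/(1665 + D(X(6, 4))*3)) + J = -519 + 694782 = 694263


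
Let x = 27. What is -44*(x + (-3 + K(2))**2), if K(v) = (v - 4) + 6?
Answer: -1232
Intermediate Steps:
K(v) = 2 + v (K(v) = (-4 + v) + 6 = 2 + v)
-44*(x + (-3 + K(2))**2) = -44*(27 + (-3 + (2 + 2))**2) = -44*(27 + (-3 + 4)**2) = -44*(27 + 1**2) = -44*(27 + 1) = -44*28 = -1232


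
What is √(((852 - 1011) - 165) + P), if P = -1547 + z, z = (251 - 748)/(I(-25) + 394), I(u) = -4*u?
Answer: I*√456836874/494 ≈ 43.267*I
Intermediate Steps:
z = -497/494 (z = (251 - 748)/(-4*(-25) + 394) = -497/(100 + 394) = -497/494 ≈ -1.0061)
P = -764715/494 (P = -1547 - 497/494 = -764715/494 ≈ -1548.0)
√(((852 - 1011) - 165) + P) = √(((852 - 1011) - 165) - 764715/494) = √((-159 - 165) - 764715/494) = √(-324 - 764715/494) = √(-924771/494) = I*√456836874/494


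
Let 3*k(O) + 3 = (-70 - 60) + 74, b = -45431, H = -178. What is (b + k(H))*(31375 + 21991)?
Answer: -7276560832/3 ≈ -2.4255e+9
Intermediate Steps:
k(O) = -59/3 (k(O) = -1 + ((-70 - 60) + 74)/3 = -1 + (-130 + 74)/3 = -1 + (⅓)*(-56) = -1 - 56/3 = -59/3)
(b + k(H))*(31375 + 21991) = (-45431 - 59/3)*(31375 + 21991) = -136352/3*53366 = -7276560832/3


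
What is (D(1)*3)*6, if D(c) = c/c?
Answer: 18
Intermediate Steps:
D(c) = 1
(D(1)*3)*6 = (1*3)*6 = 3*6 = 18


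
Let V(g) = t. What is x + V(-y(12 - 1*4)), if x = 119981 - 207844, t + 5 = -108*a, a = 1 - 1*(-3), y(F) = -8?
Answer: -88300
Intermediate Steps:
a = 4 (a = 1 + 3 = 4)
t = -437 (t = -5 - 108*4 = -5 - 432 = -437)
x = -87863
V(g) = -437
x + V(-y(12 - 1*4)) = -87863 - 437 = -88300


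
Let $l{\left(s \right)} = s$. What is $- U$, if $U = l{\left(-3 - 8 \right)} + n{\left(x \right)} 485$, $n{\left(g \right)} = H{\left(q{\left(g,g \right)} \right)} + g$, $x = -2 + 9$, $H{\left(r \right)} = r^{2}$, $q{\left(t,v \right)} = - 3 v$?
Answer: $-217269$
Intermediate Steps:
$x = 7$
$n{\left(g \right)} = g + 9 g^{2}$ ($n{\left(g \right)} = \left(- 3 g\right)^{2} + g = 9 g^{2} + g = g + 9 g^{2}$)
$U = 217269$ ($U = \left(-3 - 8\right) + 7 \left(1 + 9 \cdot 7\right) 485 = \left(-3 - 8\right) + 7 \left(1 + 63\right) 485 = -11 + 7 \cdot 64 \cdot 485 = -11 + 448 \cdot 485 = -11 + 217280 = 217269$)
$- U = \left(-1\right) 217269 = -217269$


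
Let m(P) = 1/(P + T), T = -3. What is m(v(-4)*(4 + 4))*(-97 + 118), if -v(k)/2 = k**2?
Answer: -3/37 ≈ -0.081081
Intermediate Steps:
v(k) = -2*k**2
m(P) = 1/(-3 + P) (m(P) = 1/(P - 3) = 1/(-3 + P))
m(v(-4)*(4 + 4))*(-97 + 118) = (-97 + 118)/(-3 + (-2*(-4)**2)*(4 + 4)) = 21/(-3 - 2*16*8) = 21/(-3 - 32*8) = 21/(-3 - 256) = 21/(-259) = -1/259*21 = -3/37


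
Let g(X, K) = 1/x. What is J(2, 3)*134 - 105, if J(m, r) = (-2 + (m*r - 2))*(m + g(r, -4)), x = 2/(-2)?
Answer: 163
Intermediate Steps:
x = -1 (x = 2*(-1/2) = -1)
g(X, K) = -1 (g(X, K) = 1/(-1) = -1)
J(m, r) = (-1 + m)*(-4 + m*r) (J(m, r) = (-2 + (m*r - 2))*(m - 1) = (-2 + (-2 + m*r))*(-1 + m) = (-4 + m*r)*(-1 + m) = (-1 + m)*(-4 + m*r))
J(2, 3)*134 - 105 = (4 - 4*2 + 3*2**2 - 1*2*3)*134 - 105 = (4 - 8 + 3*4 - 6)*134 - 105 = (4 - 8 + 12 - 6)*134 - 105 = 2*134 - 105 = 268 - 105 = 163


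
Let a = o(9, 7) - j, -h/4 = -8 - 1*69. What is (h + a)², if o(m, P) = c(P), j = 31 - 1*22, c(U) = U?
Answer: 93636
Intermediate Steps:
j = 9 (j = 31 - 22 = 9)
o(m, P) = P
h = 308 (h = -4*(-8 - 1*69) = -4*(-8 - 69) = -4*(-77) = 308)
a = -2 (a = 7 - 1*9 = 7 - 9 = -2)
(h + a)² = (308 - 2)² = 306² = 93636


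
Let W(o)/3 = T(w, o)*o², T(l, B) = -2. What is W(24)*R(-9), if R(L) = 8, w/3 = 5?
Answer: -27648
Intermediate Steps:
w = 15 (w = 3*5 = 15)
W(o) = -6*o² (W(o) = 3*(-2*o²) = -6*o²)
W(24)*R(-9) = -6*24²*8 = -6*576*8 = -3456*8 = -27648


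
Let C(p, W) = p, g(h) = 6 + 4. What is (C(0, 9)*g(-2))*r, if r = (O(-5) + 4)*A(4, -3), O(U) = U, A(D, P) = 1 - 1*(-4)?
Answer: 0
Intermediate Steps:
g(h) = 10
A(D, P) = 5 (A(D, P) = 1 + 4 = 5)
r = -5 (r = (-5 + 4)*5 = -1*5 = -5)
(C(0, 9)*g(-2))*r = (0*10)*(-5) = 0*(-5) = 0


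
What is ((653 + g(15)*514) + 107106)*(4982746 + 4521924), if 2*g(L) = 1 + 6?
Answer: 1041312635860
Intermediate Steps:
g(L) = 7/2 (g(L) = (1 + 6)/2 = (½)*7 = 7/2)
((653 + g(15)*514) + 107106)*(4982746 + 4521924) = ((653 + (7/2)*514) + 107106)*(4982746 + 4521924) = ((653 + 1799) + 107106)*9504670 = (2452 + 107106)*9504670 = 109558*9504670 = 1041312635860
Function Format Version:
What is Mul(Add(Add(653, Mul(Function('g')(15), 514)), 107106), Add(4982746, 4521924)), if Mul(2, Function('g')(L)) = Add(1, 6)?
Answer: 1041312635860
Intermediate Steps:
Function('g')(L) = Rational(7, 2) (Function('g')(L) = Mul(Rational(1, 2), Add(1, 6)) = Mul(Rational(1, 2), 7) = Rational(7, 2))
Mul(Add(Add(653, Mul(Function('g')(15), 514)), 107106), Add(4982746, 4521924)) = Mul(Add(Add(653, Mul(Rational(7, 2), 514)), 107106), Add(4982746, 4521924)) = Mul(Add(Add(653, 1799), 107106), 9504670) = Mul(Add(2452, 107106), 9504670) = Mul(109558, 9504670) = 1041312635860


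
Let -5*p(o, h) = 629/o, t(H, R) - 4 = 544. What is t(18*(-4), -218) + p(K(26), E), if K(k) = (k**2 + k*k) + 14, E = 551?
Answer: 3742211/6830 ≈ 547.91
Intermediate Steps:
t(H, R) = 548 (t(H, R) = 4 + 544 = 548)
K(k) = 14 + 2*k**2 (K(k) = (k**2 + k**2) + 14 = 2*k**2 + 14 = 14 + 2*k**2)
p(o, h) = -629/(5*o)
t(18*(-4), -218) + p(K(26), E) = 548 - 629/(5*(14 + 2*26**2)) = 548 - 629/(5*(14 + 2*676)) = 548 - 629/(5*(14 + 1352)) = 548 - 629/5/1366 = 548 - 629/5*1/1366 = 548 - 629/6830 = 3742211/6830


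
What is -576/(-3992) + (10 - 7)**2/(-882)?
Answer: 6557/48902 ≈ 0.13408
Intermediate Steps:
-576/(-3992) + (10 - 7)**2/(-882) = -576*(-1/3992) + 3**2*(-1/882) = 72/499 + 9*(-1/882) = 72/499 - 1/98 = 6557/48902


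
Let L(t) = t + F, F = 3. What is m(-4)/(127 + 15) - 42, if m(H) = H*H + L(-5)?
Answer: -2975/71 ≈ -41.901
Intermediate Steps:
L(t) = 3 + t (L(t) = t + 3 = 3 + t)
m(H) = -2 + H² (m(H) = H*H + (3 - 5) = H² - 2 = -2 + H²)
m(-4)/(127 + 15) - 42 = (-2 + (-4)²)/(127 + 15) - 42 = (-2 + 16)/142 - 42 = 14*(1/142) - 42 = 7/71 - 42 = -2975/71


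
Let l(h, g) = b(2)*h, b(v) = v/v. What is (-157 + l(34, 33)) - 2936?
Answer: -3059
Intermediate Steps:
b(v) = 1
l(h, g) = h (l(h, g) = 1*h = h)
(-157 + l(34, 33)) - 2936 = (-157 + 34) - 2936 = -123 - 2936 = -3059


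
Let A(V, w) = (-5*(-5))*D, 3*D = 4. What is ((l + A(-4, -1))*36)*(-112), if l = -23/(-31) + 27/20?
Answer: -22139376/155 ≈ -1.4283e+5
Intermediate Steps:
l = 1297/620 (l = -23*(-1/31) + 27*(1/20) = 23/31 + 27/20 = 1297/620 ≈ 2.0919)
D = 4/3 (D = (⅓)*4 = 4/3 ≈ 1.3333)
A(V, w) = 100/3 (A(V, w) = -5*(-5)*(4/3) = 25*(4/3) = 100/3)
((l + A(-4, -1))*36)*(-112) = ((1297/620 + 100/3)*36)*(-112) = ((65891/1860)*36)*(-112) = (197673/155)*(-112) = -22139376/155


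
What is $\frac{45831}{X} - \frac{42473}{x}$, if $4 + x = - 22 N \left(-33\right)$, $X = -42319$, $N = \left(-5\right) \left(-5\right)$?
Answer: $- \frac{2629064213}{767920574} \approx -3.4236$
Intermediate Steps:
$N = 25$
$x = 18146$ ($x = -4 + \left(-22\right) 25 \left(-33\right) = -4 - -18150 = -4 + 18150 = 18146$)
$\frac{45831}{X} - \frac{42473}{x} = \frac{45831}{-42319} - \frac{42473}{18146} = 45831 \left(- \frac{1}{42319}\right) - \frac{42473}{18146} = - \frac{45831}{42319} - \frac{42473}{18146} = - \frac{2629064213}{767920574}$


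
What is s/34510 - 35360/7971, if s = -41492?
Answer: -775503166/137539605 ≈ -5.6384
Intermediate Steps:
s/34510 - 35360/7971 = -41492/34510 - 35360/7971 = -41492*1/34510 - 35360*1/7971 = -20746/17255 - 35360/7971 = -775503166/137539605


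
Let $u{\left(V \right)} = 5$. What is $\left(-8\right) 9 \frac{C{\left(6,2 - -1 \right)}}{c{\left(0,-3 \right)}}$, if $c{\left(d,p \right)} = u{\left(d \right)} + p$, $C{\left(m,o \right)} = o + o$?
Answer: $-216$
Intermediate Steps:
$C{\left(m,o \right)} = 2 o$
$c{\left(d,p \right)} = 5 + p$
$\left(-8\right) 9 \frac{C{\left(6,2 - -1 \right)}}{c{\left(0,-3 \right)}} = \left(-8\right) 9 \frac{2 \left(2 - -1\right)}{5 - 3} = - 72 \frac{2 \left(2 + 1\right)}{2} = - 72 \cdot 2 \cdot 3 \cdot \frac{1}{2} = - 72 \cdot 6 \cdot \frac{1}{2} = \left(-72\right) 3 = -216$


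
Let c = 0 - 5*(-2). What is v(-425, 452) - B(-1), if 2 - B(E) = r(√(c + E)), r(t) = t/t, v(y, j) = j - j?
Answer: -1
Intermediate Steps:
v(y, j) = 0
c = 10 (c = 0 + 10 = 10)
r(t) = 1
B(E) = 1 (B(E) = 2 - 1*1 = 2 - 1 = 1)
v(-425, 452) - B(-1) = 0 - 1*1 = 0 - 1 = -1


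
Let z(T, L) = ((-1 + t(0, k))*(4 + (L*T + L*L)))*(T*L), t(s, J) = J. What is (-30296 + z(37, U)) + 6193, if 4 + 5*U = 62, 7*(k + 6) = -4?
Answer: -1635487297/875 ≈ -1.8691e+6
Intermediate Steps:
k = -46/7 (k = -6 + (⅐)*(-4) = -6 - 4/7 = -46/7 ≈ -6.5714)
U = 58/5 (U = -⅘ + (⅕)*62 = -⅘ + 62/5 = 58/5 ≈ 11.600)
z(T, L) = L*T*(-212/7 - 53*L²/7 - 53*L*T/7) (z(T, L) = ((-1 - 46/7)*(4 + (L*T + L*L)))*(T*L) = (-53*(4 + (L*T + L²))/7)*(L*T) = (-53*(4 + (L² + L*T))/7)*(L*T) = (-53*(4 + L² + L*T)/7)*(L*T) = (-212/7 - 53*L²/7 - 53*L*T/7)*(L*T) = L*T*(-212/7 - 53*L²/7 - 53*L*T/7))
(-30296 + z(37, U)) + 6193 = (-30296 - 53/7*58/5*37*(4 + (58/5)² + (58/5)*37)) + 6193 = (-30296 - 53/7*58/5*37*(4 + 3364/25 + 2146/5)) + 6193 = (-30296 - 53/7*58/5*37*14194/25) + 6193 = (-30296 - 1614397172/875) + 6193 = -1640906172/875 + 6193 = -1635487297/875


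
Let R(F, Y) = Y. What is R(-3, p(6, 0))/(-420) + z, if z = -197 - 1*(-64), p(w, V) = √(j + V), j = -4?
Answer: -133 - I/210 ≈ -133.0 - 0.0047619*I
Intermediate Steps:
p(w, V) = √(-4 + V)
z = -133 (z = -197 + 64 = -133)
R(-3, p(6, 0))/(-420) + z = √(-4 + 0)/(-420) - 133 = √(-4)*(-1/420) - 133 = (2*I)*(-1/420) - 133 = -I/210 - 133 = -133 - I/210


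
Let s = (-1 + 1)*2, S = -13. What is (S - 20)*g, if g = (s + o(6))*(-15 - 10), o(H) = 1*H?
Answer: 4950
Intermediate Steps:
s = 0 (s = 0*2 = 0)
o(H) = H
g = -150 (g = (0 + 6)*(-15 - 10) = 6*(-25) = -150)
(S - 20)*g = (-13 - 20)*(-150) = -33*(-150) = 4950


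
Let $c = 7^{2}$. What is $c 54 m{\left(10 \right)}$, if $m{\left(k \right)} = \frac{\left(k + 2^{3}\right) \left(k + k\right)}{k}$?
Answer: $95256$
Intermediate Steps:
$m{\left(k \right)} = 16 + 2 k$ ($m{\left(k \right)} = \frac{\left(k + 8\right) 2 k}{k} = \frac{\left(8 + k\right) 2 k}{k} = \frac{2 k \left(8 + k\right)}{k} = 16 + 2 k$)
$c = 49$
$c 54 m{\left(10 \right)} = 49 \cdot 54 \left(16 + 2 \cdot 10\right) = 2646 \left(16 + 20\right) = 2646 \cdot 36 = 95256$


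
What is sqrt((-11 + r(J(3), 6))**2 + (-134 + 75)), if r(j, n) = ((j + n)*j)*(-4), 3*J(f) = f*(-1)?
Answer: sqrt(22) ≈ 4.6904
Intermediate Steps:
J(f) = -f/3 (J(f) = (f*(-1))/3 = (-f)/3 = -f/3)
r(j, n) = -4*j*(j + n) (r(j, n) = (j*(j + n))*(-4) = -4*j*(j + n))
sqrt((-11 + r(J(3), 6))**2 + (-134 + 75)) = sqrt((-11 - 4*(-1/3*3)*(-1/3*3 + 6))**2 + (-134 + 75)) = sqrt((-11 - 4*(-1)*(-1 + 6))**2 - 59) = sqrt((-11 - 4*(-1)*5)**2 - 59) = sqrt((-11 + 20)**2 - 59) = sqrt(9**2 - 59) = sqrt(81 - 59) = sqrt(22)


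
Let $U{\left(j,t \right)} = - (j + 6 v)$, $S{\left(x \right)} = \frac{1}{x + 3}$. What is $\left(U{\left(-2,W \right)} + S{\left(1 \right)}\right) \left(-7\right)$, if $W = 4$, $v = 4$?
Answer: $\frac{609}{4} \approx 152.25$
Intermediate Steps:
$S{\left(x \right)} = \frac{1}{3 + x}$
$U{\left(j,t \right)} = -24 - j$ ($U{\left(j,t \right)} = - (j + 6 \cdot 4) = - (j + 24) = - (24 + j) = -24 - j$)
$\left(U{\left(-2,W \right)} + S{\left(1 \right)}\right) \left(-7\right) = \left(\left(-24 - -2\right) + \frac{1}{3 + 1}\right) \left(-7\right) = \left(\left(-24 + 2\right) + \frac{1}{4}\right) \left(-7\right) = \left(-22 + \frac{1}{4}\right) \left(-7\right) = \left(- \frac{87}{4}\right) \left(-7\right) = \frac{609}{4}$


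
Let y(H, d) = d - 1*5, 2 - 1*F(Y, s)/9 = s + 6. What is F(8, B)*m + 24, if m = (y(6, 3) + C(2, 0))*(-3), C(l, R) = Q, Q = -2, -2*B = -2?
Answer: -516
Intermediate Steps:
B = 1 (B = -½*(-2) = 1)
F(Y, s) = -36 - 9*s (F(Y, s) = 18 - 9*(s + 6) = 18 - 9*(6 + s) = 18 + (-54 - 9*s) = -36 - 9*s)
y(H, d) = -5 + d (y(H, d) = d - 5 = -5 + d)
C(l, R) = -2
m = 12 (m = ((-5 + 3) - 2)*(-3) = (-2 - 2)*(-3) = -4*(-3) = 12)
F(8, B)*m + 24 = (-36 - 9*1)*12 + 24 = (-36 - 9)*12 + 24 = -45*12 + 24 = -540 + 24 = -516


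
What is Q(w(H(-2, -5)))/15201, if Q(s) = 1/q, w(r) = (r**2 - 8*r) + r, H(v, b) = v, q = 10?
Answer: 1/152010 ≈ 6.5785e-6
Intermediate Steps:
w(r) = r**2 - 7*r
Q(s) = 1/10
Q(w(H(-2, -5)))/15201 = (1/10)/15201 = (1/10)*(1/15201) = 1/152010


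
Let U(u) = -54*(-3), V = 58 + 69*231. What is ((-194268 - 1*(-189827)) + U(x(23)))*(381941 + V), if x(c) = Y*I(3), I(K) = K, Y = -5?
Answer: -1702776702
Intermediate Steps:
V = 15997 (V = 58 + 15939 = 15997)
x(c) = -15 (x(c) = -5*3 = -15)
U(u) = 162
((-194268 - 1*(-189827)) + U(x(23)))*(381941 + V) = ((-194268 - 1*(-189827)) + 162)*(381941 + 15997) = ((-194268 + 189827) + 162)*397938 = (-4441 + 162)*397938 = -4279*397938 = -1702776702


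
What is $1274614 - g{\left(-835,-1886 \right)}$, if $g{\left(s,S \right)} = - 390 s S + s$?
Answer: $615451349$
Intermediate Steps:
$g{\left(s,S \right)} = s - 390 S s$ ($g{\left(s,S \right)} = - 390 S s + s = s - 390 S s$)
$1274614 - g{\left(-835,-1886 \right)} = 1274614 - - 835 \left(1 - -735540\right) = 1274614 - - 835 \left(1 + 735540\right) = 1274614 - \left(-835\right) 735541 = 1274614 - -614176735 = 1274614 + 614176735 = 615451349$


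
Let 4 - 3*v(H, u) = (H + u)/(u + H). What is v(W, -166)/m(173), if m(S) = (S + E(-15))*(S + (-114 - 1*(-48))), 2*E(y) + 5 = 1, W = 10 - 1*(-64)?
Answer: 1/18297 ≈ 5.4654e-5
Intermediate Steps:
W = 74 (W = 10 + 64 = 74)
E(y) = -2 (E(y) = -5/2 + (1/2)*1 = -5/2 + 1/2 = -2)
v(H, u) = 1 (v(H, u) = 4/3 - (H + u)/(3*(u + H)) = 4/3 - (H + u)/(3*(H + u)) = 4/3 - 1/3*1 = 4/3 - 1/3 = 1)
m(S) = (-66 + S)*(-2 + S) (m(S) = (S - 2)*(S + (-114 - 1*(-48))) = (-2 + S)*(S + (-114 + 48)) = (-2 + S)*(S - 66) = (-2 + S)*(-66 + S) = (-66 + S)*(-2 + S))
v(W, -166)/m(173) = 1/(132 + 173**2 - 68*173) = 1/(132 + 29929 - 11764) = 1/18297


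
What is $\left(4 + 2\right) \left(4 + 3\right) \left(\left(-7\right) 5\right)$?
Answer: $-1470$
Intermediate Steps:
$\left(4 + 2\right) \left(4 + 3\right) \left(\left(-7\right) 5\right) = 6 \cdot 7 \left(-35\right) = 42 \left(-35\right) = -1470$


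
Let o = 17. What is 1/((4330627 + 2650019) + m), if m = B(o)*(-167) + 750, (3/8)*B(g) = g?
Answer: 3/20921476 ≈ 1.4339e-7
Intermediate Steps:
B(g) = 8*g/3
m = -20462/3 (m = ((8/3)*17)*(-167) + 750 = (136/3)*(-167) + 750 = -22712/3 + 750 = -20462/3 ≈ -6820.7)
1/((4330627 + 2650019) + m) = 1/((4330627 + 2650019) - 20462/3) = 1/(6980646 - 20462/3) = 1/(20921476/3) = 3/20921476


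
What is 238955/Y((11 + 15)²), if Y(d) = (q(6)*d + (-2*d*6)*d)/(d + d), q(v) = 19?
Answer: -477910/8093 ≈ -59.052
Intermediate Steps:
Y(d) = (-12*d² + 19*d)/(2*d) (Y(d) = (19*d + (-2*d*6)*d)/(d + d) = (19*d + (-12*d)*d)/((2*d)) = (19*d - 12*d²)*(1/(2*d)) = (-12*d² + 19*d)*(1/(2*d)) = (-12*d² + 19*d)/(2*d))
238955/Y((11 + 15)²) = 238955/(19/2 - 6*(11 + 15)²) = 238955/(19/2 - 6*26²) = 238955/(19/2 - 6*676) = 238955/(19/2 - 4056) = 238955/(-8093/2) = 238955*(-2/8093) = -477910/8093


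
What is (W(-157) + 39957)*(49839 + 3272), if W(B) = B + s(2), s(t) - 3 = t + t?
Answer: 2114189577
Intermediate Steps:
s(t) = 3 + 2*t (s(t) = 3 + (t + t) = 3 + 2*t)
W(B) = 7 + B (W(B) = B + (3 + 2*2) = B + (3 + 4) = B + 7 = 7 + B)
(W(-157) + 39957)*(49839 + 3272) = ((7 - 157) + 39957)*(49839 + 3272) = (-150 + 39957)*53111 = 39807*53111 = 2114189577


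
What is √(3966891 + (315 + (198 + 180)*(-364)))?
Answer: √3829614 ≈ 1956.9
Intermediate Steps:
√(3966891 + (315 + (198 + 180)*(-364))) = √(3966891 + (315 + 378*(-364))) = √(3966891 + (315 - 137592)) = √(3966891 - 137277) = √3829614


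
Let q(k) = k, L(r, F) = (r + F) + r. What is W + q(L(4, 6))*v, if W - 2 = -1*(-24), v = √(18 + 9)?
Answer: 26 + 42*√3 ≈ 98.746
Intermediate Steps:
v = 3*√3 (v = √27 = 3*√3 ≈ 5.1962)
L(r, F) = F + 2*r (L(r, F) = (F + r) + r = F + 2*r)
W = 26 (W = 2 - 1*(-24) = 2 + 24 = 26)
W + q(L(4, 6))*v = 26 + (6 + 2*4)*(3*√3) = 26 + (6 + 8)*(3*√3) = 26 + 14*(3*√3) = 26 + 42*√3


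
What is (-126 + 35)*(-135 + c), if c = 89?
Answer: 4186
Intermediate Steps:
(-126 + 35)*(-135 + c) = (-126 + 35)*(-135 + 89) = -91*(-46) = 4186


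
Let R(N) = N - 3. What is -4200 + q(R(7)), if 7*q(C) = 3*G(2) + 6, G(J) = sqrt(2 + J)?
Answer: -29388/7 ≈ -4198.3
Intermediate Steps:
R(N) = -3 + N
q(C) = 12/7 (q(C) = (3*sqrt(2 + 2) + 6)/7 = (3*sqrt(4) + 6)/7 = (3*2 + 6)/7 = (6 + 6)/7 = (1/7)*12 = 12/7)
-4200 + q(R(7)) = -4200 + 12/7 = -29388/7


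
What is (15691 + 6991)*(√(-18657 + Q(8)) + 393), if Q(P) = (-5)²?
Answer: 8914026 + 45364*I*√4658 ≈ 8.914e+6 + 3.0961e+6*I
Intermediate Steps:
Q(P) = 25
(15691 + 6991)*(√(-18657 + Q(8)) + 393) = (15691 + 6991)*(√(-18657 + 25) + 393) = 22682*(√(-18632) + 393) = 22682*(2*I*√4658 + 393) = 22682*(393 + 2*I*√4658) = 8914026 + 45364*I*√4658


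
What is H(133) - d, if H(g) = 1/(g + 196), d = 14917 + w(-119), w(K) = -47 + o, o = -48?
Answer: -4876437/329 ≈ -14822.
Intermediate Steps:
w(K) = -95 (w(K) = -47 - 48 = -95)
d = 14822 (d = 14917 - 95 = 14822)
H(g) = 1/(196 + g)
H(133) - d = 1/(196 + 133) - 1*14822 = 1/329 - 14822 = -4876437/329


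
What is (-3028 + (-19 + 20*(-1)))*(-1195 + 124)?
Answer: 3284757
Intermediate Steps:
(-3028 + (-19 + 20*(-1)))*(-1195 + 124) = (-3028 + (-19 - 20))*(-1071) = (-3028 - 39)*(-1071) = -3067*(-1071) = 3284757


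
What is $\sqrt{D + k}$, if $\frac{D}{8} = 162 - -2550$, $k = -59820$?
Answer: $6 i \sqrt{1059} \approx 195.25 i$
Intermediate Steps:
$D = 21696$ ($D = 8 \left(162 - -2550\right) = 8 \left(162 + 2550\right) = 8 \cdot 2712 = 21696$)
$\sqrt{D + k} = \sqrt{21696 - 59820} = \sqrt{-38124} = 6 i \sqrt{1059}$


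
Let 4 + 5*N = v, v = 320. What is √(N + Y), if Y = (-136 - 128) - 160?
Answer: 2*I*√2255/5 ≈ 18.995*I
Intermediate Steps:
N = 316/5 (N = -⅘ + (⅕)*320 = -⅘ + 64 = 316/5 ≈ 63.200)
Y = -424 (Y = -264 - 160 = -424)
√(N + Y) = √(316/5 - 424) = √(-1804/5) = 2*I*√2255/5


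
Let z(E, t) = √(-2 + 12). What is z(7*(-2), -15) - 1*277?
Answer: -277 + √10 ≈ -273.84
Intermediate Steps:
z(E, t) = √10
z(7*(-2), -15) - 1*277 = √10 - 1*277 = √10 - 277 = -277 + √10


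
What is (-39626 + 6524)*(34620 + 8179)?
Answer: -1416732498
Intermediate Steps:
(-39626 + 6524)*(34620 + 8179) = -33102*42799 = -1416732498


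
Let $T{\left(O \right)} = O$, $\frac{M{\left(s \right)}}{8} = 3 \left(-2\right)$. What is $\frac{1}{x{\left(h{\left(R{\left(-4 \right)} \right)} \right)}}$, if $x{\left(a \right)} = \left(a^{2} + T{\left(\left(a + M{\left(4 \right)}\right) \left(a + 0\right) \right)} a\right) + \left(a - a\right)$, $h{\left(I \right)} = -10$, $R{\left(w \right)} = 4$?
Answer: $- \frac{1}{5700} \approx -0.00017544$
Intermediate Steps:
$M{\left(s \right)} = -48$ ($M{\left(s \right)} = 8 \cdot 3 \left(-2\right) = 8 \left(-6\right) = -48$)
$x{\left(a \right)} = a^{2} + a^{2} \left(-48 + a\right)$ ($x{\left(a \right)} = \left(a^{2} + \left(a - 48\right) \left(a + 0\right) a\right) + \left(a - a\right) = \left(a^{2} + \left(-48 + a\right) a a\right) + 0 = \left(a^{2} + a \left(-48 + a\right) a\right) + 0 = \left(a^{2} + a^{2} \left(-48 + a\right)\right) + 0 = a^{2} + a^{2} \left(-48 + a\right)$)
$\frac{1}{x{\left(h{\left(R{\left(-4 \right)} \right)} \right)}} = \frac{1}{\left(-10\right)^{2} \left(-47 - 10\right)} = \frac{1}{100 \left(-57\right)} = \frac{1}{-5700} = - \frac{1}{5700}$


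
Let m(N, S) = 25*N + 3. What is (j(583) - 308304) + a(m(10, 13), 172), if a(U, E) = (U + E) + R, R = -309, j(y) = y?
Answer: -307605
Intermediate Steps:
m(N, S) = 3 + 25*N
a(U, E) = -309 + E + U (a(U, E) = (U + E) - 309 = (E + U) - 309 = -309 + E + U)
(j(583) - 308304) + a(m(10, 13), 172) = (583 - 308304) + (-309 + 172 + (3 + 25*10)) = -307721 + (-309 + 172 + (3 + 250)) = -307721 + (-309 + 172 + 253) = -307721 + 116 = -307605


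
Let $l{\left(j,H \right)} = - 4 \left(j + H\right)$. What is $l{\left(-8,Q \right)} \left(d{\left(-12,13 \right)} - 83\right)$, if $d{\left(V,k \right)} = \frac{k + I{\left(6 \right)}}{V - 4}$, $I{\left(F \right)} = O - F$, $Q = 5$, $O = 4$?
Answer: $- \frac{4017}{4} \approx -1004.3$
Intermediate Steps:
$I{\left(F \right)} = 4 - F$
$d{\left(V,k \right)} = \frac{-2 + k}{-4 + V}$ ($d{\left(V,k \right)} = \frac{k + \left(4 - 6\right)}{V - 4} = \frac{k + \left(4 - 6\right)}{-4 + V} = \frac{k - 2}{-4 + V} = \frac{-2 + k}{-4 + V}$)
$l{\left(j,H \right)} = - 4 H - 4 j$ ($l{\left(j,H \right)} = - 4 \left(H + j\right) = - 4 H - 4 j$)
$l{\left(-8,Q \right)} \left(d{\left(-12,13 \right)} - 83\right) = \left(\left(-4\right) 5 - -32\right) \left(\frac{-2 + 13}{-4 - 12} - 83\right) = \left(-20 + 32\right) \left(\frac{1}{-16} \cdot 11 - 83\right) = 12 \left(\left(- \frac{1}{16}\right) 11 - 83\right) = 12 \left(- \frac{11}{16} - 83\right) = 12 \left(- \frac{1339}{16}\right) = - \frac{4017}{4}$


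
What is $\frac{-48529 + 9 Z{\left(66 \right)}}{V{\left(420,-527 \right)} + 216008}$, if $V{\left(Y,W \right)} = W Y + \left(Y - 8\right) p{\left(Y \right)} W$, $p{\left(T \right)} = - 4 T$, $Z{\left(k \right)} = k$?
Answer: $- \frac{47935}{364762988} \approx -0.00013141$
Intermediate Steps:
$V{\left(Y,W \right)} = W Y - 4 W Y \left(-8 + Y\right)$ ($V{\left(Y,W \right)} = W Y + \left(Y - 8\right) \left(- 4 Y\right) W = W Y + \left(-8 + Y\right) \left(- 4 Y\right) W = W Y + - 4 Y \left(-8 + Y\right) W = W Y - 4 W Y \left(-8 + Y\right)$)
$\frac{-48529 + 9 Z{\left(66 \right)}}{V{\left(420,-527 \right)} + 216008} = \frac{-48529 + 9 \cdot 66}{\left(-527\right) 420 \left(33 - 1680\right) + 216008} = \frac{-48529 + 594}{\left(-527\right) 420 \left(33 - 1680\right) + 216008} = - \frac{47935}{\left(-527\right) 420 \left(-1647\right) + 216008} = - \frac{47935}{364546980 + 216008} = - \frac{47935}{364762988}$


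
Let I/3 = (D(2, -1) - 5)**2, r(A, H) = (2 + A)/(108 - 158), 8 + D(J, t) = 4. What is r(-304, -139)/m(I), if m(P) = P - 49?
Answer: 151/4850 ≈ 0.031134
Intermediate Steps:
D(J, t) = -4 (D(J, t) = -8 + 4 = -4)
r(A, H) = -1/25 - A/50 (r(A, H) = (2 + A)/(-50) = (2 + A)*(-1/50) = -1/25 - A/50)
I = 243 (I = 3*(-4 - 5)**2 = 3*(-9)**2 = 3*81 = 243)
m(P) = -49 + P
r(-304, -139)/m(I) = (-1/25 - 1/50*(-304))/(-49 + 243) = (-1/25 + 152/25)/194 = (151/25)*(1/194) = 151/4850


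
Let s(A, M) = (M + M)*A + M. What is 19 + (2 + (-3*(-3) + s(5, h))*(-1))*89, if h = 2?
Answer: -2562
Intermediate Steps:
s(A, M) = M + 2*A*M (s(A, M) = (2*M)*A + M = 2*A*M + M = M + 2*A*M)
19 + (2 + (-3*(-3) + s(5, h))*(-1))*89 = 19 + (2 + (-3*(-3) + 2*(1 + 2*5))*(-1))*89 = 19 + (2 + (9 + 2*(1 + 10))*(-1))*89 = 19 + (2 + (9 + 2*11)*(-1))*89 = 19 + (2 + (9 + 22)*(-1))*89 = 19 + (2 + 31*(-1))*89 = 19 + (2 - 31)*89 = 19 - 29*89 = 19 - 2581 = -2562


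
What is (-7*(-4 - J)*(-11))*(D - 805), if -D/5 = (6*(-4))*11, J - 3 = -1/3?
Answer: -793100/3 ≈ -2.6437e+5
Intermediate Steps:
J = 8/3 (J = 3 - 1/3 = 3 - 1*⅓ = 3 - ⅓ = 8/3 ≈ 2.6667)
D = 1320 (D = -5*6*(-4)*11 = -(-120)*11 = -5*(-264) = 1320)
(-7*(-4 - J)*(-11))*(D - 805) = (-7*(-4 - 1*8/3)*(-11))*(1320 - 805) = (-7*(-4 - 8/3)*(-11))*515 = (-7*(-20/3)*(-11))*515 = ((140/3)*(-11))*515 = -1540/3*515 = -793100/3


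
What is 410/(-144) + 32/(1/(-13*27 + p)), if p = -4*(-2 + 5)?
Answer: -836557/72 ≈ -11619.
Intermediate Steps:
p = -12 (p = -4*3 = -12)
410/(-144) + 32/(1/(-13*27 + p)) = 410/(-144) + 32/(1/(-13*27 - 12)) = 410*(-1/144) + 32/(1/(-351 - 12)) = -205/72 + 32/(1/(-363)) = -205/72 + 32/(-1/363) = -205/72 + 32*(-363) = -205/72 - 11616 = -836557/72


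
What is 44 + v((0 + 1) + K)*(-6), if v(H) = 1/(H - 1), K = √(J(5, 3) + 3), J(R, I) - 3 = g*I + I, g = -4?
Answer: 44 + 2*I*√3 ≈ 44.0 + 3.4641*I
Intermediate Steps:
J(R, I) = 3 - 3*I (J(R, I) = 3 + (-4*I + I) = 3 - 3*I)
K = I*√3 (K = √((3 - 3*3) + 3) = √((3 - 9) + 3) = √(-6 + 3) = √(-3) = I*√3 ≈ 1.732*I)
v(H) = 1/(-1 + H)
44 + v((0 + 1) + K)*(-6) = 44 - 6/(-1 + ((0 + 1) + I*√3)) = 44 - 6/(-1 + (1 + I*√3)) = 44 - 6/(I*√3) = 44 - I*√3/3*(-6) = 44 + 2*I*√3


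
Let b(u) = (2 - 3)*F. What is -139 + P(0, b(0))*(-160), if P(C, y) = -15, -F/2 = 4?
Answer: 2261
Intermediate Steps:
F = -8 (F = -2*4 = -8)
b(u) = 8 (b(u) = (2 - 3)*(-8) = -1*(-8) = 8)
-139 + P(0, b(0))*(-160) = -139 - 15*(-160) = -139 + 2400 = 2261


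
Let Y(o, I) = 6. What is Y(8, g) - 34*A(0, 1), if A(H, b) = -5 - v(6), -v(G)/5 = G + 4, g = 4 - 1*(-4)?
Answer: -1524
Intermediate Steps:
g = 8 (g = 4 + 4 = 8)
v(G) = -20 - 5*G (v(G) = -5*(G + 4) = -5*(4 + G) = -20 - 5*G)
A(H, b) = 45 (A(H, b) = -5 - (-20 - 5*6) = -5 - (-20 - 30) = -5 - 1*(-50) = -5 + 50 = 45)
Y(8, g) - 34*A(0, 1) = 6 - 34*45 = 6 - 1530 = -1524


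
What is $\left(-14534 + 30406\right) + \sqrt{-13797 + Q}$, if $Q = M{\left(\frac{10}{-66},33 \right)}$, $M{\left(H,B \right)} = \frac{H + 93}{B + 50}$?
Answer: $15872 + \frac{i \sqrt{103498371141}}{2739} \approx 15872.0 + 117.46 i$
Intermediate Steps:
$M{\left(H,B \right)} = \frac{93 + H}{50 + B}$
$Q = \frac{3064}{2739}$ ($Q = \frac{93 + \frac{10}{-66}}{50 + 33} = \frac{93 + 10 \left(- \frac{1}{66}\right)}{83} = \frac{93 - \frac{5}{33}}{83} = \frac{1}{83} \cdot \frac{3064}{33} = \frac{3064}{2739} \approx 1.1187$)
$\left(-14534 + 30406\right) + \sqrt{-13797 + Q} = \left(-14534 + 30406\right) + \sqrt{-13797 + \frac{3064}{2739}} = 15872 + \sqrt{- \frac{37786919}{2739}} = 15872 + \frac{i \sqrt{103498371141}}{2739}$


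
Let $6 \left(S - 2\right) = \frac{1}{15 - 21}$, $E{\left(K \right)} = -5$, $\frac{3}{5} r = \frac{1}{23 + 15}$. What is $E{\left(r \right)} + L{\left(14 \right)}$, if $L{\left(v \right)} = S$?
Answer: $- \frac{109}{36} \approx -3.0278$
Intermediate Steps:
$r = \frac{5}{114}$ ($r = \frac{5}{3 \left(23 + 15\right)} = \frac{5}{3 \cdot 38} = \frac{5}{3} \cdot \frac{1}{38} = \frac{5}{114} \approx 0.04386$)
$S = \frac{71}{36}$ ($S = 2 + \frac{1}{6 \left(15 - 21\right)} = 2 + \frac{1}{6 \left(-6\right)} = 2 + \frac{1}{6} \left(- \frac{1}{6}\right) = 2 - \frac{1}{36} = \frac{71}{36} \approx 1.9722$)
$L{\left(v \right)} = \frac{71}{36}$
$E{\left(r \right)} + L{\left(14 \right)} = -5 + \frac{71}{36} = - \frac{109}{36}$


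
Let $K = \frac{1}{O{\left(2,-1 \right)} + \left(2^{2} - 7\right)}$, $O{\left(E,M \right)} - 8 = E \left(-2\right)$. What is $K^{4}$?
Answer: $1$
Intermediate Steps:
$O{\left(E,M \right)} = 8 - 2 E$ ($O{\left(E,M \right)} = 8 + E \left(-2\right) = 8 - 2 E$)
$K = 1$ ($K = \frac{1}{\left(8 - 4\right) + \left(2^{2} - 7\right)} = \frac{1}{\left(8 - 4\right) + \left(4 - 7\right)} = \frac{1}{4 - 3} = 1^{-1} = 1$)
$K^{4} = 1^{4} = 1$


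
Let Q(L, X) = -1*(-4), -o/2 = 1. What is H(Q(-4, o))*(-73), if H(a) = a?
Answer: -292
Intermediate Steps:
o = -2 (o = -2*1 = -2)
Q(L, X) = 4
H(Q(-4, o))*(-73) = 4*(-73) = -292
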